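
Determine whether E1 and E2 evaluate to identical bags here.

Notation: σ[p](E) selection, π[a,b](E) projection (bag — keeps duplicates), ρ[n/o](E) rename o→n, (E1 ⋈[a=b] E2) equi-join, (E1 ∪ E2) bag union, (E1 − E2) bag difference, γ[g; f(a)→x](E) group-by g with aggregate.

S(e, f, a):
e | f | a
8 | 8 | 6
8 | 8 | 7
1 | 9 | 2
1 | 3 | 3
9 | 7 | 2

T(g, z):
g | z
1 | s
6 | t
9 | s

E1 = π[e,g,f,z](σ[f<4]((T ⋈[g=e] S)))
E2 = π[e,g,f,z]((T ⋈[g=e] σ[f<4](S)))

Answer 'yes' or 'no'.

E1 stepwise |·|:
  T → 3
  S → 5
  (T ⋈[g=e] S) → 3
  σ[f<4]((T ⋈[g=e] S)) → 1
  π[e,g,f,z](σ[f<4]((T ⋈[g=e] S))) → 1
E2 stepwise |·|:
  T → 3
  S → 5
  σ[f<4](S) → 1
  (T ⋈[g=e] σ[f<4](S)) → 1
  π[e,g,f,z]((T ⋈[g=e] σ[f<4](S))) → 1

E1 and E2 produce the same multiset:
e | g | f | z
1 | 1 | 3 | s

yes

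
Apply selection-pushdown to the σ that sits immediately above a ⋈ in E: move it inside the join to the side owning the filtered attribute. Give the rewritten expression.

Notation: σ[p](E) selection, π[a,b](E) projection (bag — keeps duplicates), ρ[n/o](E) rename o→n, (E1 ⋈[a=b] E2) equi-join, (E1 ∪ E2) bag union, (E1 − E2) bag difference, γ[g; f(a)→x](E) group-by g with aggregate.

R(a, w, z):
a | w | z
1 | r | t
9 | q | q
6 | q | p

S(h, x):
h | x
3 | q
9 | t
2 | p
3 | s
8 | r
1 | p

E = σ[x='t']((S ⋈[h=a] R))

σ filters on x, owned by the left side.
E' = (σ[x='t'](S) ⋈[h=a] R)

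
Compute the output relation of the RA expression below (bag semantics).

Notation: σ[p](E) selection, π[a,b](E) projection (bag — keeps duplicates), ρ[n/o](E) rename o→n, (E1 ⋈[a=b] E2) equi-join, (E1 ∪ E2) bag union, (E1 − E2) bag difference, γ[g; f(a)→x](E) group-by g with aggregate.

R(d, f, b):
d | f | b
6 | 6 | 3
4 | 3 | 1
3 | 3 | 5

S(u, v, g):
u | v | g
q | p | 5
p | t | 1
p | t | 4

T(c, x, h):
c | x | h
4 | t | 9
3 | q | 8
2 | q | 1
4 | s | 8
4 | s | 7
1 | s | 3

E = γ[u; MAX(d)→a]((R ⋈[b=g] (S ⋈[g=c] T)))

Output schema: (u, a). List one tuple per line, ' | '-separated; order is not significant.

Stepwise |·|:
  R → 3
  S → 3
  T → 6
  (S ⋈[g=c] T) → 4
  (R ⋈[b=g] (S ⋈[g=c] T)) → 1
  γ[u; MAX(d)→a]((R ⋈[b=g] (S ⋈[g=c] T))) → 1

== RESULT ==
u | a
p | 4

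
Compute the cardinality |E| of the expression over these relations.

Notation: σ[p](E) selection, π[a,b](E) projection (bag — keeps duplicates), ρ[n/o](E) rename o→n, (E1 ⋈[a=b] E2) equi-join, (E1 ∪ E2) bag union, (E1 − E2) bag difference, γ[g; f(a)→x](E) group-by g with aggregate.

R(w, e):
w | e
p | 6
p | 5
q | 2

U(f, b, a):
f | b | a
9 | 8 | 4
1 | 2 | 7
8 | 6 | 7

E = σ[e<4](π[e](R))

Per-node cardinality:
  R → 3
  π[e](R) → 3
  σ[e<4](π[e](R)) → 1

|E| = 1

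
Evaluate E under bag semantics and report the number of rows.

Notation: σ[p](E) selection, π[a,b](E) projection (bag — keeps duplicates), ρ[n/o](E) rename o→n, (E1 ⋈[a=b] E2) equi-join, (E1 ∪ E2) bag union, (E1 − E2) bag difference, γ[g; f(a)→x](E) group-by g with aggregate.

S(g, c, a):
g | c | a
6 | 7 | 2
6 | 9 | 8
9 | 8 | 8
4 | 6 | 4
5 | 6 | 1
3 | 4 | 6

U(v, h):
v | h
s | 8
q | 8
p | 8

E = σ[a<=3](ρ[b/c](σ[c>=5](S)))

Per-node cardinality:
  S → 6
  σ[c>=5](S) → 5
  ρ[b/c](σ[c>=5](S)) → 5
  σ[a<=3](ρ[b/c](σ[c>=5](S))) → 2

|E| = 2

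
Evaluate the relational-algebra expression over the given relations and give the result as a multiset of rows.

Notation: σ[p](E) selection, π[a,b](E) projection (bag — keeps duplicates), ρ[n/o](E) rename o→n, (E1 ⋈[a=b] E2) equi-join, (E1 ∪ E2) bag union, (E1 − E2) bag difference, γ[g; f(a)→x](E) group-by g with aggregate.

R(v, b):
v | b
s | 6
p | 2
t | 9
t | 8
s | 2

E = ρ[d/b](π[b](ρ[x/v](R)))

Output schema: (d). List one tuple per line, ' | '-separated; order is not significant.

Per-node cardinality:
  R → 5
  ρ[x/v](R) → 5
  π[b](ρ[x/v](R)) → 5
  ρ[d/b](π[b](ρ[x/v](R))) → 5

== RESULT ==
d
2
2
6
8
9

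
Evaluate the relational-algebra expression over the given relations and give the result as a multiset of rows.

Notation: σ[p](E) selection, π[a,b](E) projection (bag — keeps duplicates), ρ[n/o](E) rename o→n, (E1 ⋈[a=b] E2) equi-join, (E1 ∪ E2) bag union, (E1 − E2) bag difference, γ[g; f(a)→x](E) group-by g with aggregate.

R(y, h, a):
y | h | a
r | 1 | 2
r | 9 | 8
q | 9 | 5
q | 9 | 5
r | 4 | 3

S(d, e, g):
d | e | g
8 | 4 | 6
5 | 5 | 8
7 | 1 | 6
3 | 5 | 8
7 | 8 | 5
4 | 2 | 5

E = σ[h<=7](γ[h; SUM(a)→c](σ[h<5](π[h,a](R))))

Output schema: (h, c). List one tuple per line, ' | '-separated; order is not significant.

Stepwise |·|:
  R → 5
  π[h,a](R) → 5
  σ[h<5](π[h,a](R)) → 2
  γ[h; SUM(a)→c](σ[h<5](π[h,a](R))) → 2
  σ[h<=7](γ[h; SUM(a)→c](σ[h<5](π[h,a](R)))) → 2

== RESULT ==
h | c
1 | 2
4 | 3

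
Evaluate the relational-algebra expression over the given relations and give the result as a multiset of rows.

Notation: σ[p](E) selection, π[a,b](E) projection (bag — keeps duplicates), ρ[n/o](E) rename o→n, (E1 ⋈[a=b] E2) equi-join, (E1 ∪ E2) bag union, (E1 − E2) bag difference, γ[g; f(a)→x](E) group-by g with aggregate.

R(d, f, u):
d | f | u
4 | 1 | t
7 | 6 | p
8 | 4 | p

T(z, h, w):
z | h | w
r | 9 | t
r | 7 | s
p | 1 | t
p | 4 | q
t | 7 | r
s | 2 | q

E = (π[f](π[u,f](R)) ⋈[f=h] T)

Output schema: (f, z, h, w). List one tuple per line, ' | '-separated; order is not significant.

Per-node cardinality:
  R → 3
  π[u,f](R) → 3
  π[f](π[u,f](R)) → 3
  T → 6
  (π[f](π[u,f](R)) ⋈[f=h] T) → 2

== RESULT ==
f | z | h | w
1 | p | 1 | t
4 | p | 4 | q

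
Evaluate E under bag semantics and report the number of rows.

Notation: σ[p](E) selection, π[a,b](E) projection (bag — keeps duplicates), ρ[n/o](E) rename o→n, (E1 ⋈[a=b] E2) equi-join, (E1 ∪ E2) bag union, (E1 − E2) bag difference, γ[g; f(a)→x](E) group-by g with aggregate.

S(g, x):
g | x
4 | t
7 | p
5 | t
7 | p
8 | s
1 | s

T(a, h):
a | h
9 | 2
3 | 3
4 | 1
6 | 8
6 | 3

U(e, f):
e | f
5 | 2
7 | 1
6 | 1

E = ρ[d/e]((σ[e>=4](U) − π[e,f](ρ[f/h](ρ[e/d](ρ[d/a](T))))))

Row counts bottom-up:
  U → 3
  σ[e>=4](U) → 3
  T → 5
  ρ[d/a](T) → 5
  ρ[e/d](ρ[d/a](T)) → 5
  ρ[f/h](ρ[e/d](ρ[d/a](T))) → 5
  π[e,f](ρ[f/h](ρ[e/d](ρ[d/a](T)))) → 5
  (σ[e>=4](U) − π[e,f](ρ[f/h](ρ[e/d](ρ[d/a](T))))) → 3
  ρ[d/e]((σ[e>=4](U) − π[e,f](ρ[f/h](ρ[e/d](ρ[d/a](T)))))) → 3

|E| = 3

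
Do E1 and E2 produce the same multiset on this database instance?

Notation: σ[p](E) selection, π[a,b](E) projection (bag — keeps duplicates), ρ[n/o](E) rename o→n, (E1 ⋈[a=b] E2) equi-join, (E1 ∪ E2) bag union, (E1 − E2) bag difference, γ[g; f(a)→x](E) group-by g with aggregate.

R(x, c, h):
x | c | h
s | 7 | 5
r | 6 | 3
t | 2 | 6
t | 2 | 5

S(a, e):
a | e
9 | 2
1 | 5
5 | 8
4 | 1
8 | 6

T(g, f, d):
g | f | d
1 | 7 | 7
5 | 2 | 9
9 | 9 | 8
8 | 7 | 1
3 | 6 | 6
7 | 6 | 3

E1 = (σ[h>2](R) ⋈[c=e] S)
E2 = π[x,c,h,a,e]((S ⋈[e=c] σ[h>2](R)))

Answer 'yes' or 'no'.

E1 stepwise |·|:
  R → 4
  σ[h>2](R) → 4
  S → 5
  (σ[h>2](R) ⋈[c=e] S) → 3
E2 stepwise |·|:
  S → 5
  R → 4
  σ[h>2](R) → 4
  (S ⋈[e=c] σ[h>2](R)) → 3
  π[x,c,h,a,e]((S ⋈[e=c] σ[h>2](R))) → 3

E1 and E2 produce the same multiset:
x | c | h | a | e
r | 6 | 3 | 8 | 6
t | 2 | 5 | 9 | 2
t | 2 | 6 | 9 | 2

yes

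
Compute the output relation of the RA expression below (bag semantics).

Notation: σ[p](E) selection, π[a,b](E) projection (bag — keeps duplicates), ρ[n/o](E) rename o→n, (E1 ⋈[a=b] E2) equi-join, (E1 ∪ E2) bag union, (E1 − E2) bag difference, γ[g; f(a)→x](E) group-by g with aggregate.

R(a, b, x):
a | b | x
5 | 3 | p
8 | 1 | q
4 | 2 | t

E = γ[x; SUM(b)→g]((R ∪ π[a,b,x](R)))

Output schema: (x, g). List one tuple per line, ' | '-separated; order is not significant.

Stepwise |·|:
  R → 3
  R → 3
  π[a,b,x](R) → 3
  (R ∪ π[a,b,x](R)) → 6
  γ[x; SUM(b)→g]((R ∪ π[a,b,x](R))) → 3

== RESULT ==
x | g
p | 6
q | 2
t | 4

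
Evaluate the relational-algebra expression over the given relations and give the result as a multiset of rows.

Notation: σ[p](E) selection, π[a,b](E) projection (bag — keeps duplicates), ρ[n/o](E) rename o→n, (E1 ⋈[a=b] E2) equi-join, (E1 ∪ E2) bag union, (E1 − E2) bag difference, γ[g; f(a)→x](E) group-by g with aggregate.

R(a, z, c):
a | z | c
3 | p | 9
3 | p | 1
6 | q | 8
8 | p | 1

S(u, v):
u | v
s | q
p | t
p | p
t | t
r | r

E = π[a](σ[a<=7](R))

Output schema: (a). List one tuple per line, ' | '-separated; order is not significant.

Row counts bottom-up:
  R → 4
  σ[a<=7](R) → 3
  π[a](σ[a<=7](R)) → 3

== RESULT ==
a
3
3
6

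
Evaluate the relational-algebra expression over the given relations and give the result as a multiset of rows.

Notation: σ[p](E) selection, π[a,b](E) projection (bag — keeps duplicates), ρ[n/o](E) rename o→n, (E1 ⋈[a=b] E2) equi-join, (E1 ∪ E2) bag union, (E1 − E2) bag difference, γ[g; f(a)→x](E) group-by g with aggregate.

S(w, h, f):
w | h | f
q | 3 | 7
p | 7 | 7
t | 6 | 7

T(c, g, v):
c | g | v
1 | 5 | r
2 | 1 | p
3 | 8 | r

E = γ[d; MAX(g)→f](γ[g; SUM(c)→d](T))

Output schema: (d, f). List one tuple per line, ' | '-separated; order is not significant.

Subexpression sizes:
  T → 3
  γ[g; SUM(c)→d](T) → 3
  γ[d; MAX(g)→f](γ[g; SUM(c)→d](T)) → 3

== RESULT ==
d | f
1 | 5
2 | 1
3 | 8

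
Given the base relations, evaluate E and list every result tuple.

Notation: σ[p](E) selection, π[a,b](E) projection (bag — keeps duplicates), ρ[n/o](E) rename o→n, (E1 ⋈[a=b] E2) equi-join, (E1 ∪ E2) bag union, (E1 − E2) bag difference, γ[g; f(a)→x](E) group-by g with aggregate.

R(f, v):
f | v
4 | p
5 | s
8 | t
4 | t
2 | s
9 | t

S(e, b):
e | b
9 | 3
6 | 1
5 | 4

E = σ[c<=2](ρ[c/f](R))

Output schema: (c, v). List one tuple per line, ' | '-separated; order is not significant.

Stepwise |·|:
  R → 6
  ρ[c/f](R) → 6
  σ[c<=2](ρ[c/f](R)) → 1

== RESULT ==
c | v
2 | s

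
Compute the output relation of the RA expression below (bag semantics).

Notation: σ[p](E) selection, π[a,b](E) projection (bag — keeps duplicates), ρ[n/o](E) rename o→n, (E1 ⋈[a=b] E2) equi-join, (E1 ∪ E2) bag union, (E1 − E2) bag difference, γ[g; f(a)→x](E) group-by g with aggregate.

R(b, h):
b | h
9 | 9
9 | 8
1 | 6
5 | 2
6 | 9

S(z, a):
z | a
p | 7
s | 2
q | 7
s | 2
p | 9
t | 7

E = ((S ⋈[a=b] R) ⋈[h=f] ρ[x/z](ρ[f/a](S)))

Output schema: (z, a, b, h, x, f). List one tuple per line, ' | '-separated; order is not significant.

Subexpression sizes:
  S → 6
  R → 5
  (S ⋈[a=b] R) → 2
  S → 6
  ρ[f/a](S) → 6
  ρ[x/z](ρ[f/a](S)) → 6
  ((S ⋈[a=b] R) ⋈[h=f] ρ[x/z](ρ[f/a](S))) → 1

== RESULT ==
z | a | b | h | x | f
p | 9 | 9 | 9 | p | 9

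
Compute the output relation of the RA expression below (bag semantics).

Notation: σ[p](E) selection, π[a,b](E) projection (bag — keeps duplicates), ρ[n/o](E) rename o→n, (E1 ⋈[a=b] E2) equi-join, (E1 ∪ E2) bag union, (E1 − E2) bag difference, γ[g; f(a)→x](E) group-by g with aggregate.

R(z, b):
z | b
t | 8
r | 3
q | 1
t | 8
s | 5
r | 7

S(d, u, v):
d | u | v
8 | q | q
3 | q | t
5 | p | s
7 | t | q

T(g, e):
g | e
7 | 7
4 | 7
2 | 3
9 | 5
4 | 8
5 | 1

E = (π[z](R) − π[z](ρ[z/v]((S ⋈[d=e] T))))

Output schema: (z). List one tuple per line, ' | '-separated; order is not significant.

Subexpression sizes:
  R → 6
  π[z](R) → 6
  S → 4
  T → 6
  (S ⋈[d=e] T) → 5
  ρ[z/v]((S ⋈[d=e] T)) → 5
  π[z](ρ[z/v]((S ⋈[d=e] T))) → 5
  (π[z](R) − π[z](ρ[z/v]((S ⋈[d=e] T)))) → 3

== RESULT ==
z
r
r
t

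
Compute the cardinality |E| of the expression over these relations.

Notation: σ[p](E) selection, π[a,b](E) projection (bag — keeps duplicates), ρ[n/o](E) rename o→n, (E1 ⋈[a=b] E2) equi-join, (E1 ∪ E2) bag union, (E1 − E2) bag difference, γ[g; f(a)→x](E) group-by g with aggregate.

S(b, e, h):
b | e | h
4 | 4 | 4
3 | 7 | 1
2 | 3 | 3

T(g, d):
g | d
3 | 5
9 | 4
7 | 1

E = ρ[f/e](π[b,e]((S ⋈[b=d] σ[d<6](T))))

Per-node cardinality:
  S → 3
  T → 3
  σ[d<6](T) → 3
  (S ⋈[b=d] σ[d<6](T)) → 1
  π[b,e]((S ⋈[b=d] σ[d<6](T))) → 1
  ρ[f/e](π[b,e]((S ⋈[b=d] σ[d<6](T)))) → 1

|E| = 1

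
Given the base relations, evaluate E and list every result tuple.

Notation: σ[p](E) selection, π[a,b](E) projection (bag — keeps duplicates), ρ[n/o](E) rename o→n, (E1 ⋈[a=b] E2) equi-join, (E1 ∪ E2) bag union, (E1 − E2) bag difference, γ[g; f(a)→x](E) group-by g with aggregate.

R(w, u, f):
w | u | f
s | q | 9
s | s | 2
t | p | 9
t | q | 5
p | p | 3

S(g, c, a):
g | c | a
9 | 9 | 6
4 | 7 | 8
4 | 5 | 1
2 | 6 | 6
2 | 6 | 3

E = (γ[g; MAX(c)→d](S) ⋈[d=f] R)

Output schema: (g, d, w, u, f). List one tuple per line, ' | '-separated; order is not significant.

Per-node cardinality:
  S → 5
  γ[g; MAX(c)→d](S) → 3
  R → 5
  (γ[g; MAX(c)→d](S) ⋈[d=f] R) → 2

== RESULT ==
g | d | w | u | f
9 | 9 | s | q | 9
9 | 9 | t | p | 9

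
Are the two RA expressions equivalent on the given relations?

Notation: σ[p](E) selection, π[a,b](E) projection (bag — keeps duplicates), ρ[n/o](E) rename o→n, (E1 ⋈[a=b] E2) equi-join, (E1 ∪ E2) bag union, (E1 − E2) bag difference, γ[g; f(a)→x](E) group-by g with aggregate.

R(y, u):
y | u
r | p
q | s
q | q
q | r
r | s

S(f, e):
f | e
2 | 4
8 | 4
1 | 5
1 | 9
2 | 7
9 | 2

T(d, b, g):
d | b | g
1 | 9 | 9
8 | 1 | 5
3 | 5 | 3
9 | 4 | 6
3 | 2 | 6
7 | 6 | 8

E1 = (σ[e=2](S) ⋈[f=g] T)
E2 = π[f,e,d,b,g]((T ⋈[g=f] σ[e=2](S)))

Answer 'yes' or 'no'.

E1 row counts bottom-up:
  S → 6
  σ[e=2](S) → 1
  T → 6
  (σ[e=2](S) ⋈[f=g] T) → 1
E2 row counts bottom-up:
  T → 6
  S → 6
  σ[e=2](S) → 1
  (T ⋈[g=f] σ[e=2](S)) → 1
  π[f,e,d,b,g]((T ⋈[g=f] σ[e=2](S))) → 1

E1 and E2 produce the same multiset:
f | e | d | b | g
9 | 2 | 1 | 9 | 9

yes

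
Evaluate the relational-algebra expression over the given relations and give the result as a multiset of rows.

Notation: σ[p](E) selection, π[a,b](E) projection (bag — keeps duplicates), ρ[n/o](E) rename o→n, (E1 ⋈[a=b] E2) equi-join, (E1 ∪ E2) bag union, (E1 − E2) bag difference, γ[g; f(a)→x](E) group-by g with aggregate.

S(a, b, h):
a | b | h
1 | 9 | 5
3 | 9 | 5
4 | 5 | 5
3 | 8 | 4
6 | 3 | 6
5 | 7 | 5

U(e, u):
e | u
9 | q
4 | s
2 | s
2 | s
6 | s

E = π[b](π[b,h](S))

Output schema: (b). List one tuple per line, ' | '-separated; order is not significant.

Row counts bottom-up:
  S → 6
  π[b,h](S) → 6
  π[b](π[b,h](S)) → 6

== RESULT ==
b
3
5
7
8
9
9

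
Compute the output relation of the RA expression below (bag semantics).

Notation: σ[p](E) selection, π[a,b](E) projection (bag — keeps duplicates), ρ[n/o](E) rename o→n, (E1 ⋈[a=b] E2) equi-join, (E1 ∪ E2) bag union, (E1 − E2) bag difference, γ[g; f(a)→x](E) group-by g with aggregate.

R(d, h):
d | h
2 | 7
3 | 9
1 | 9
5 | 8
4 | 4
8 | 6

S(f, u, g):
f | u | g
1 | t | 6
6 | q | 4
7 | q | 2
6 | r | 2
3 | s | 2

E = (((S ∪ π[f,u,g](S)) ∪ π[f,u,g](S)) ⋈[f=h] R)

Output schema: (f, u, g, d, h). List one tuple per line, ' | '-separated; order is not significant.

Per-node cardinality:
  S → 5
  S → 5
  π[f,u,g](S) → 5
  (S ∪ π[f,u,g](S)) → 10
  S → 5
  π[f,u,g](S) → 5
  ((S ∪ π[f,u,g](S)) ∪ π[f,u,g](S)) → 15
  R → 6
  (((S ∪ π[f,u,g](S)) ∪ π[f,u,g](S)) ⋈[f=h] R) → 9

== RESULT ==
f | u | g | d | h
6 | q | 4 | 8 | 6
6 | q | 4 | 8 | 6
6 | q | 4 | 8 | 6
6 | r | 2 | 8 | 6
6 | r | 2 | 8 | 6
6 | r | 2 | 8 | 6
7 | q | 2 | 2 | 7
7 | q | 2 | 2 | 7
7 | q | 2 | 2 | 7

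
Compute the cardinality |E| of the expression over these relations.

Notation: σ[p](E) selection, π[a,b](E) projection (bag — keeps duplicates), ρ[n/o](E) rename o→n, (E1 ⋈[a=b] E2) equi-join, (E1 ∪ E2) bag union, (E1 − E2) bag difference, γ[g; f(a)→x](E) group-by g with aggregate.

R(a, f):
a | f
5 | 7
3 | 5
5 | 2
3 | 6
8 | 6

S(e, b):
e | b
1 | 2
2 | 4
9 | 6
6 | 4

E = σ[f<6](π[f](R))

Per-node cardinality:
  R → 5
  π[f](R) → 5
  σ[f<6](π[f](R)) → 2

|E| = 2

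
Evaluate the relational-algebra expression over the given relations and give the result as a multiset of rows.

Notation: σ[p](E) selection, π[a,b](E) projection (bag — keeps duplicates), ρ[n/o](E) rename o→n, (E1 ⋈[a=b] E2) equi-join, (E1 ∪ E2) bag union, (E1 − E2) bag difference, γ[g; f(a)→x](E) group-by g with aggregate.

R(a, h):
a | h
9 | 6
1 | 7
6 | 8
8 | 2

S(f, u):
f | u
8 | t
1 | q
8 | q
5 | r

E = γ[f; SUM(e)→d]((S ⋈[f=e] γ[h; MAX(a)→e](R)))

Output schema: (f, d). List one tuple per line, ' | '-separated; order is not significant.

Per-node cardinality:
  S → 4
  R → 4
  γ[h; MAX(a)→e](R) → 4
  (S ⋈[f=e] γ[h; MAX(a)→e](R)) → 3
  γ[f; SUM(e)→d]((S ⋈[f=e] γ[h; MAX(a)→e](R))) → 2

== RESULT ==
f | d
1 | 1
8 | 16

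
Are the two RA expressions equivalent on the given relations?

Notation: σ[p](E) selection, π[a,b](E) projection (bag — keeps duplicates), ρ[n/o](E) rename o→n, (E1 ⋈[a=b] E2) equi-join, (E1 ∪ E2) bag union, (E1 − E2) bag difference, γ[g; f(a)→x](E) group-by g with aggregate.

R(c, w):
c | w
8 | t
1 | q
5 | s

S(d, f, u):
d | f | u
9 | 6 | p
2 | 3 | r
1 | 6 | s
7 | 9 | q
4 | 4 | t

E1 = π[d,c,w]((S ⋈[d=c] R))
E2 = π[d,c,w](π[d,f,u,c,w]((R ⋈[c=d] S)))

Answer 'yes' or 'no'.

E1 row counts bottom-up:
  S → 5
  R → 3
  (S ⋈[d=c] R) → 1
  π[d,c,w]((S ⋈[d=c] R)) → 1
E2 row counts bottom-up:
  R → 3
  S → 5
  (R ⋈[c=d] S) → 1
  π[d,f,u,c,w]((R ⋈[c=d] S)) → 1
  π[d,c,w](π[d,f,u,c,w]((R ⋈[c=d] S))) → 1

E1 and E2 produce the same multiset:
d | c | w
1 | 1 | q

yes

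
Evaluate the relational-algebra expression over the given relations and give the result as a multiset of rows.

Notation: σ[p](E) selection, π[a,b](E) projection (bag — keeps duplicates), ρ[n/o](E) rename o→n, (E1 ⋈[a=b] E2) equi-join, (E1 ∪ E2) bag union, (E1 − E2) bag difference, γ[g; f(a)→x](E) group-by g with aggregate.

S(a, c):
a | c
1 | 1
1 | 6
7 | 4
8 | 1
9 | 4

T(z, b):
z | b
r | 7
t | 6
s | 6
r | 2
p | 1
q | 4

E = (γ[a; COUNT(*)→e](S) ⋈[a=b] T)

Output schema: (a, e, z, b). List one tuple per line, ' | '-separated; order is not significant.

Per-node cardinality:
  S → 5
  γ[a; COUNT(*)→e](S) → 4
  T → 6
  (γ[a; COUNT(*)→e](S) ⋈[a=b] T) → 2

== RESULT ==
a | e | z | b
1 | 2 | p | 1
7 | 1 | r | 7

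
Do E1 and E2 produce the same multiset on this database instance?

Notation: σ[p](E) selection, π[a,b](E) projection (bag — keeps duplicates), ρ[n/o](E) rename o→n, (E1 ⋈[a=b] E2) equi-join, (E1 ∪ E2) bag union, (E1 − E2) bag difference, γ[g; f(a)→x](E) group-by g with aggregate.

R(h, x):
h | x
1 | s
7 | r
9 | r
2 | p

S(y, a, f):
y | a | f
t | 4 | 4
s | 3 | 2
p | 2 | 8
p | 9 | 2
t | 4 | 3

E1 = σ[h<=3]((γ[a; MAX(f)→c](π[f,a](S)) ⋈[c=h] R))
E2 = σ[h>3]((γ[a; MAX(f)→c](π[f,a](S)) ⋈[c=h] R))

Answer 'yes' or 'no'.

E1 row counts bottom-up:
  S → 5
  π[f,a](S) → 5
  γ[a; MAX(f)→c](π[f,a](S)) → 4
  R → 4
  (γ[a; MAX(f)→c](π[f,a](S)) ⋈[c=h] R) → 2
  σ[h<=3]((γ[a; MAX(f)→c](π[f,a](S)) ⋈[c=h] R)) → 2
E2 row counts bottom-up:
  S → 5
  π[f,a](S) → 5
  γ[a; MAX(f)→c](π[f,a](S)) → 4
  R → 4
  (γ[a; MAX(f)→c](π[f,a](S)) ⋈[c=h] R) → 2
  σ[h>3]((γ[a; MAX(f)→c](π[f,a](S)) ⋈[c=h] R)) → 0

E1 result:
a | c | h | x
3 | 2 | 2 | p
9 | 2 | 2 | p
E2 result:
a | c | h | x
(0 rows)
Witness: (9, 2, 2, 'p') appears 1× in E1 but 0× in E2.

no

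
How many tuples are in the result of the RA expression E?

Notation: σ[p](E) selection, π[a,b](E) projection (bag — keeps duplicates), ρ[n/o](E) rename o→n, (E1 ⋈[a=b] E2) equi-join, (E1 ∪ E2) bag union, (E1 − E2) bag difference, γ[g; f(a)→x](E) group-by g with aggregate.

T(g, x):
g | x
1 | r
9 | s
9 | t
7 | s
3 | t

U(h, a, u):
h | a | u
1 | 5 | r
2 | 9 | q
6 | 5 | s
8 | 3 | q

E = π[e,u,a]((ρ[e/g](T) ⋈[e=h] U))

Row counts bottom-up:
  T → 5
  ρ[e/g](T) → 5
  U → 4
  (ρ[e/g](T) ⋈[e=h] U) → 1
  π[e,u,a]((ρ[e/g](T) ⋈[e=h] U)) → 1

|E| = 1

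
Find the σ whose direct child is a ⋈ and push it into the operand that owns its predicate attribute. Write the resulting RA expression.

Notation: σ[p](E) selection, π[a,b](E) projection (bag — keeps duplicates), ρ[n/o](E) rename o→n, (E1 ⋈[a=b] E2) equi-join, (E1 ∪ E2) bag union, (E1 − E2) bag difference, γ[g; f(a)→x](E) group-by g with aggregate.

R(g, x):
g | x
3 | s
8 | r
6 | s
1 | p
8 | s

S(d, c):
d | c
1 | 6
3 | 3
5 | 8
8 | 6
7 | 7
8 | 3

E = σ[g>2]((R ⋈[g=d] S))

σ filters on g, owned by the left side.
E' = (σ[g>2](R) ⋈[g=d] S)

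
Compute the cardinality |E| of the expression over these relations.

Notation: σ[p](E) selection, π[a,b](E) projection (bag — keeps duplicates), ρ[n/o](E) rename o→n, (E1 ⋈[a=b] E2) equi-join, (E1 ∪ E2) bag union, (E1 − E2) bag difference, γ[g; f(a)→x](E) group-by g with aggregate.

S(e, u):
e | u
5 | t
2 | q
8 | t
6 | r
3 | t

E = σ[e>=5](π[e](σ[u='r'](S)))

Stepwise |·|:
  S → 5
  σ[u='r'](S) → 1
  π[e](σ[u='r'](S)) → 1
  σ[e>=5](π[e](σ[u='r'](S))) → 1

|E| = 1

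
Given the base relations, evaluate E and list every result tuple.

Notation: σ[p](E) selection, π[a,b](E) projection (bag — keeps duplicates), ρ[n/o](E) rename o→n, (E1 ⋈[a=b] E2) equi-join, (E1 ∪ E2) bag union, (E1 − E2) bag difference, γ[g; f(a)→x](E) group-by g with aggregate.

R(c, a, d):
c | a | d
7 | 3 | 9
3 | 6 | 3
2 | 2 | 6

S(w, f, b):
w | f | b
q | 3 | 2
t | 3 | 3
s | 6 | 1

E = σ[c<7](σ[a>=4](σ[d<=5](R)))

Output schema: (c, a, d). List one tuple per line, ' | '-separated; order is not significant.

Row counts bottom-up:
  R → 3
  σ[d<=5](R) → 1
  σ[a>=4](σ[d<=5](R)) → 1
  σ[c<7](σ[a>=4](σ[d<=5](R))) → 1

== RESULT ==
c | a | d
3 | 6 | 3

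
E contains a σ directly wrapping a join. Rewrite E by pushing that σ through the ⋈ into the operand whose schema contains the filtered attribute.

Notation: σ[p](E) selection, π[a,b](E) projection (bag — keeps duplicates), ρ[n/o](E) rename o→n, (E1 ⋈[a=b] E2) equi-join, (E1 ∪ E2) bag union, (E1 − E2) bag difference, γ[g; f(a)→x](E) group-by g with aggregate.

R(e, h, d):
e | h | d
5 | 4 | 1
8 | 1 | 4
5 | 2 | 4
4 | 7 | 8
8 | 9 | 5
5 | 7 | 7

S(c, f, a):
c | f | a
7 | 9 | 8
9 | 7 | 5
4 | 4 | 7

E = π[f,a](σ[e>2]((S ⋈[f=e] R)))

σ filters on e, owned by the right side.
E' = π[f,a]((S ⋈[f=e] σ[e>2](R)))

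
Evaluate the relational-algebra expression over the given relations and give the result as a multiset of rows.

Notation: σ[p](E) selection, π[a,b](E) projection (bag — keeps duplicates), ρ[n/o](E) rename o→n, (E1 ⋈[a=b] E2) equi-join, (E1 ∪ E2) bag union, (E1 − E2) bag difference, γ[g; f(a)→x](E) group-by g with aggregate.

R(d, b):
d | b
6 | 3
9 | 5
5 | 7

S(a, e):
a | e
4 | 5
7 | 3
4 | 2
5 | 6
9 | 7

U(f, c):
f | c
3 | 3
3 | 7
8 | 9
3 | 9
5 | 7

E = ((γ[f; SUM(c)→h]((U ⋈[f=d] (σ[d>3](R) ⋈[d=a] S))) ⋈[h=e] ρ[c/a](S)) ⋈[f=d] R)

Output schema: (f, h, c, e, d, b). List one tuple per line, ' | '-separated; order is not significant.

Stepwise |·|:
  U → 5
  R → 3
  σ[d>3](R) → 3
  S → 5
  (σ[d>3](R) ⋈[d=a] S) → 2
  (U ⋈[f=d] (σ[d>3](R) ⋈[d=a] S)) → 1
  γ[f; SUM(c)→h]((U ⋈[f=d] (σ[d>3](R) ⋈[d=a] S))) → 1
  S → 5
  ρ[c/a](S) → 5
  (γ[f; SUM(c)→h]((U ⋈[f=d] (σ[d>3](R) ⋈[d=a] S))) ⋈[h=e] ρ[c/a](S)) → 1
  R → 3
  ((γ[f; SUM(c)→h]((U ⋈[f=d] (σ[d>3](R) ⋈[d=a] S))) ⋈[h=e] ρ[c/a](S)) ⋈[f=d] R) → 1

== RESULT ==
f | h | c | e | d | b
5 | 7 | 9 | 7 | 5 | 7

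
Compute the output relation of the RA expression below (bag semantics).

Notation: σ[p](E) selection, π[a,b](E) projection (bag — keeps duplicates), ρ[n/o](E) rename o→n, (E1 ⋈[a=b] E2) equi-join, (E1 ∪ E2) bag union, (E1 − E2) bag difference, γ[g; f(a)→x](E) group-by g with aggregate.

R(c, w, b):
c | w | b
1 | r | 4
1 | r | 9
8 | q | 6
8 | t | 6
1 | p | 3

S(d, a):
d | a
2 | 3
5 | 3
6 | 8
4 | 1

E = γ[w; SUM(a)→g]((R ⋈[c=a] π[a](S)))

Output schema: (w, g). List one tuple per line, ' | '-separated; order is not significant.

Subexpression sizes:
  R → 5
  S → 4
  π[a](S) → 4
  (R ⋈[c=a] π[a](S)) → 5
  γ[w; SUM(a)→g]((R ⋈[c=a] π[a](S))) → 4

== RESULT ==
w | g
p | 1
q | 8
r | 2
t | 8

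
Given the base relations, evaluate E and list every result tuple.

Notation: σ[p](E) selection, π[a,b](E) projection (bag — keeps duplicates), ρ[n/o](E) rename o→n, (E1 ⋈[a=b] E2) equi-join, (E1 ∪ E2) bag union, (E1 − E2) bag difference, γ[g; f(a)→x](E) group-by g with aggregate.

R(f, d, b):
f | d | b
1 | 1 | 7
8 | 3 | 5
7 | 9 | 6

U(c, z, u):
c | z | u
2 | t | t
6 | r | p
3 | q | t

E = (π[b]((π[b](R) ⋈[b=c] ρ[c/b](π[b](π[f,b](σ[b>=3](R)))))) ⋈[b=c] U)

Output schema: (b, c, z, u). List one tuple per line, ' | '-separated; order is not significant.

Subexpression sizes:
  R → 3
  π[b](R) → 3
  R → 3
  σ[b>=3](R) → 3
  π[f,b](σ[b>=3](R)) → 3
  π[b](π[f,b](σ[b>=3](R))) → 3
  ρ[c/b](π[b](π[f,b](σ[b>=3](R)))) → 3
  (π[b](R) ⋈[b=c] ρ[c/b](π[b](π[f,b](σ[b>=3](R))))) → 3
  π[b]((π[b](R) ⋈[b=c] ρ[c/b](π[b](π[f,b](σ[b>=3](R)))))) → 3
  U → 3
  (π[b]((π[b](R) ⋈[b=c] ρ[c/b](π[b](π[f,b](σ[b>=3](R)))))) ⋈[b=c] U) → 1

== RESULT ==
b | c | z | u
6 | 6 | r | p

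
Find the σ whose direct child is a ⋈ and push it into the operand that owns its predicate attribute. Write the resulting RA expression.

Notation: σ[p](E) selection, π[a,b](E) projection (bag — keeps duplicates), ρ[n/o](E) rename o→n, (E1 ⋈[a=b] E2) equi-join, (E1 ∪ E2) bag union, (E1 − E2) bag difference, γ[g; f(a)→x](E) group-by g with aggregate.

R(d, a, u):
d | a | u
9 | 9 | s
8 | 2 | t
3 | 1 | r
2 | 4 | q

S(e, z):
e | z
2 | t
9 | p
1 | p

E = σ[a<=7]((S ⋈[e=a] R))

σ filters on a, owned by the right side.
E' = (S ⋈[e=a] σ[a<=7](R))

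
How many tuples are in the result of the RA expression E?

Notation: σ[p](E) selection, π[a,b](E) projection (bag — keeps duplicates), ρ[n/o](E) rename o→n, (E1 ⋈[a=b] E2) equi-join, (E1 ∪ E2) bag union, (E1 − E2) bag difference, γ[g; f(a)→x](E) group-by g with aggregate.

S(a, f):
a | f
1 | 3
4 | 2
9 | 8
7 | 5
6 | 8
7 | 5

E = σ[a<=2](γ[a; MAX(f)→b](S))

Subexpression sizes:
  S → 6
  γ[a; MAX(f)→b](S) → 5
  σ[a<=2](γ[a; MAX(f)→b](S)) → 1

|E| = 1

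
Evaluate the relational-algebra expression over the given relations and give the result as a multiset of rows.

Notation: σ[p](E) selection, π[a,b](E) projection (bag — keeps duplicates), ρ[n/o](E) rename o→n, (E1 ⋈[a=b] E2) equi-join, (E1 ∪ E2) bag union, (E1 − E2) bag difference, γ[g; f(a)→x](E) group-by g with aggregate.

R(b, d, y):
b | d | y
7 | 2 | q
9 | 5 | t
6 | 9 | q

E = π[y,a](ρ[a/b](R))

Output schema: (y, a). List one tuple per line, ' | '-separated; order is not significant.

Stepwise |·|:
  R → 3
  ρ[a/b](R) → 3
  π[y,a](ρ[a/b](R)) → 3

== RESULT ==
y | a
q | 6
q | 7
t | 9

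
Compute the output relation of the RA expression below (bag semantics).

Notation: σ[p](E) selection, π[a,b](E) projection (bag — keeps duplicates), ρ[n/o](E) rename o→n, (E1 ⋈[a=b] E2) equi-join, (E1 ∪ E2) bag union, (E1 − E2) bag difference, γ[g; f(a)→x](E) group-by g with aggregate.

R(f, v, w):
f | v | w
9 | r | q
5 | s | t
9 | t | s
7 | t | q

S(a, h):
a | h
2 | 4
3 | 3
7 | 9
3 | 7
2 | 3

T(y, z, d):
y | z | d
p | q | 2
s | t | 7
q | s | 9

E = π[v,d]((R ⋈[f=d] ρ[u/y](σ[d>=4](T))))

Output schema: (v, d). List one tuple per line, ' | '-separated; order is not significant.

Stepwise |·|:
  R → 4
  T → 3
  σ[d>=4](T) → 2
  ρ[u/y](σ[d>=4](T)) → 2
  (R ⋈[f=d] ρ[u/y](σ[d>=4](T))) → 3
  π[v,d]((R ⋈[f=d] ρ[u/y](σ[d>=4](T)))) → 3

== RESULT ==
v | d
r | 9
t | 7
t | 9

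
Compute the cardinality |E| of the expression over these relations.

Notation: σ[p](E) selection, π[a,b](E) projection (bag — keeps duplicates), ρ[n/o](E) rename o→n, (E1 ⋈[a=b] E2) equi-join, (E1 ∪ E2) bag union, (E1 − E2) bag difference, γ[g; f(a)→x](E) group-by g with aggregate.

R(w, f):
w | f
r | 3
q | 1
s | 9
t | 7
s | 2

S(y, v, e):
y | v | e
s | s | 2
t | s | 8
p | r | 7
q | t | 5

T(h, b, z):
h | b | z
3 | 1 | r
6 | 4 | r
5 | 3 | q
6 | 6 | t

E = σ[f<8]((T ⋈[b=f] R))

Per-node cardinality:
  T → 4
  R → 5
  (T ⋈[b=f] R) → 2
  σ[f<8]((T ⋈[b=f] R)) → 2

|E| = 2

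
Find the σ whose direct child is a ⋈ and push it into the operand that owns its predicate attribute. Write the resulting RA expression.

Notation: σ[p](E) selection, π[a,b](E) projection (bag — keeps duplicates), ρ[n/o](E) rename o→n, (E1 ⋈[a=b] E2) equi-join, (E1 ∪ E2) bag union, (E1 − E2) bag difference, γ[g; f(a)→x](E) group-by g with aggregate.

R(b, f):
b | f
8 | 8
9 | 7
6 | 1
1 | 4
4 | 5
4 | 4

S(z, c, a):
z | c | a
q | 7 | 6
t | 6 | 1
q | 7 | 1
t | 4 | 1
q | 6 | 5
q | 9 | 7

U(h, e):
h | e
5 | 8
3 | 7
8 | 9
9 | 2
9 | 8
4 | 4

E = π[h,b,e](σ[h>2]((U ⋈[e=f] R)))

σ filters on h, owned by the left side.
E' = π[h,b,e]((σ[h>2](U) ⋈[e=f] R))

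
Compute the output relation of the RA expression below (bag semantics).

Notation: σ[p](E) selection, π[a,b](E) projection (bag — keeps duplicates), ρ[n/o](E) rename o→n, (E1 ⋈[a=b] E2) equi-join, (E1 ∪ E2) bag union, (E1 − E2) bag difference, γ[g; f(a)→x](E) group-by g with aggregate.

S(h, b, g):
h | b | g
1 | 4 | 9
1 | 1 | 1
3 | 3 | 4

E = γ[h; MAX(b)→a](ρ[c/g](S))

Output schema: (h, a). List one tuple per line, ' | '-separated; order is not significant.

Subexpression sizes:
  S → 3
  ρ[c/g](S) → 3
  γ[h; MAX(b)→a](ρ[c/g](S)) → 2

== RESULT ==
h | a
1 | 4
3 | 3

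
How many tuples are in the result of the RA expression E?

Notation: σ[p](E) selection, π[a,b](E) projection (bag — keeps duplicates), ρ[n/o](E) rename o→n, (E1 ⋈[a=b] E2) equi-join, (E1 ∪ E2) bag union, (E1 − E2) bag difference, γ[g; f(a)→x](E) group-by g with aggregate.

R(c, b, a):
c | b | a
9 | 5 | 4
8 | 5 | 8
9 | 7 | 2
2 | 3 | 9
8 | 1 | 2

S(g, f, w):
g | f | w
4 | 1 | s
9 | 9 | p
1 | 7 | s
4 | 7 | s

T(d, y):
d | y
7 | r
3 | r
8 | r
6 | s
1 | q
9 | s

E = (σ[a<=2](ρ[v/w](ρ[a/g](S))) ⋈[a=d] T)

Subexpression sizes:
  S → 4
  ρ[a/g](S) → 4
  ρ[v/w](ρ[a/g](S)) → 4
  σ[a<=2](ρ[v/w](ρ[a/g](S))) → 1
  T → 6
  (σ[a<=2](ρ[v/w](ρ[a/g](S))) ⋈[a=d] T) → 1

|E| = 1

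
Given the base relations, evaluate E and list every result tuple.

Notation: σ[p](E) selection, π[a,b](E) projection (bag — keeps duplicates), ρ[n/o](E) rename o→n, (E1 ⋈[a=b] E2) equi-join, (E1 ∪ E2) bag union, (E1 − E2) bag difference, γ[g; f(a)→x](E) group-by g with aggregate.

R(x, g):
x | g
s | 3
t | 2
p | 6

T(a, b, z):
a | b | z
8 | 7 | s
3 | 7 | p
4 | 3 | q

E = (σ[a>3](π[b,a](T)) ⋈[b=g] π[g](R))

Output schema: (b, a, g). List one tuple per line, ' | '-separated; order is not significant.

Per-node cardinality:
  T → 3
  π[b,a](T) → 3
  σ[a>3](π[b,a](T)) → 2
  R → 3
  π[g](R) → 3
  (σ[a>3](π[b,a](T)) ⋈[b=g] π[g](R)) → 1

== RESULT ==
b | a | g
3 | 4 | 3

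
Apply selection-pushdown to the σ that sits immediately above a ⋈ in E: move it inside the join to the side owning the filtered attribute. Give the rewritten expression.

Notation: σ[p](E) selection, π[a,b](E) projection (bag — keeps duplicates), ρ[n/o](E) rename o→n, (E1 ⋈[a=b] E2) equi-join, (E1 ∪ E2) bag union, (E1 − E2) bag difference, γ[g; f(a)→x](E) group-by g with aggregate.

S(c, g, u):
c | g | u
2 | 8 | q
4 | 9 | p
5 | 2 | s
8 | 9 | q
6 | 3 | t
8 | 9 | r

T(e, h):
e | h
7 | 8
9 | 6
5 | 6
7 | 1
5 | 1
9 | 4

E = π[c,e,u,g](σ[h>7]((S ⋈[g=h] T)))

σ filters on h, owned by the right side.
E' = π[c,e,u,g]((S ⋈[g=h] σ[h>7](T)))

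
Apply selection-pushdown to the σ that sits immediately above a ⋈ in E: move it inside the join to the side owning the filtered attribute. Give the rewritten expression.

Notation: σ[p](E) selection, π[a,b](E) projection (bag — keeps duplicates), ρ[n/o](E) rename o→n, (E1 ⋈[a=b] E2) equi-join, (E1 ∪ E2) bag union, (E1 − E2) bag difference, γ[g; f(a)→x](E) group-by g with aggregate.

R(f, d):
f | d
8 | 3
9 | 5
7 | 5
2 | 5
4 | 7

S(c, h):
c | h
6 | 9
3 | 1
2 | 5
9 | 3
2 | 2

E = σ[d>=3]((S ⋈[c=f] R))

σ filters on d, owned by the right side.
E' = (S ⋈[c=f] σ[d>=3](R))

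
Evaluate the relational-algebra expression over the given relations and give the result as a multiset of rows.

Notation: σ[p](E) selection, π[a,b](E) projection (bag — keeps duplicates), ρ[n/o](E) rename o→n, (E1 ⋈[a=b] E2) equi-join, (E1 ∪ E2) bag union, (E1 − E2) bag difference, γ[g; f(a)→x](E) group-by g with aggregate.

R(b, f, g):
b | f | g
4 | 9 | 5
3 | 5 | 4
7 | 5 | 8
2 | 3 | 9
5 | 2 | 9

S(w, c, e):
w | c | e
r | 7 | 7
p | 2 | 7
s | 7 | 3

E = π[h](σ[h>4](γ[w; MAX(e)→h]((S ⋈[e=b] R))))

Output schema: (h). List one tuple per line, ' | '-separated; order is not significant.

Subexpression sizes:
  S → 3
  R → 5
  (S ⋈[e=b] R) → 3
  γ[w; MAX(e)→h]((S ⋈[e=b] R)) → 3
  σ[h>4](γ[w; MAX(e)→h]((S ⋈[e=b] R))) → 2
  π[h](σ[h>4](γ[w; MAX(e)→h]((S ⋈[e=b] R)))) → 2

== RESULT ==
h
7
7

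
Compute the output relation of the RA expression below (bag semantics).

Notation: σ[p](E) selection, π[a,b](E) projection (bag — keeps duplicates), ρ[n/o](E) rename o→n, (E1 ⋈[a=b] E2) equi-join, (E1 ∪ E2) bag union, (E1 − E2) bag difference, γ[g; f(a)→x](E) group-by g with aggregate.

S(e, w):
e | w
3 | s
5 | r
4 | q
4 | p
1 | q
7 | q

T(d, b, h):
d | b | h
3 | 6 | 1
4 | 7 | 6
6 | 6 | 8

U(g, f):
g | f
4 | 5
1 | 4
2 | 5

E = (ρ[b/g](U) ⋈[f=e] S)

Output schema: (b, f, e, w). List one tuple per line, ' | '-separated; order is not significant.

Per-node cardinality:
  U → 3
  ρ[b/g](U) → 3
  S → 6
  (ρ[b/g](U) ⋈[f=e] S) → 4

== RESULT ==
b | f | e | w
1 | 4 | 4 | p
1 | 4 | 4 | q
2 | 5 | 5 | r
4 | 5 | 5 | r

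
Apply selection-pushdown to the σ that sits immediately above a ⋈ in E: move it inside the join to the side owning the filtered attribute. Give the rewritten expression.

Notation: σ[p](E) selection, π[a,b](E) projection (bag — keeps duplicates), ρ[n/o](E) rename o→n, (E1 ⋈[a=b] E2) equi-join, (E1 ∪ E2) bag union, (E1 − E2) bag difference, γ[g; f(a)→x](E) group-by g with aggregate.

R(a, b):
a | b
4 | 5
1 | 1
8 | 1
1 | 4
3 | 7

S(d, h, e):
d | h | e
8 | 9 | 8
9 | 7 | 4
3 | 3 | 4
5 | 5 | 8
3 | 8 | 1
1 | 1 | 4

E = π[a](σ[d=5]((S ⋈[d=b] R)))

σ filters on d, owned by the left side.
E' = π[a]((σ[d=5](S) ⋈[d=b] R))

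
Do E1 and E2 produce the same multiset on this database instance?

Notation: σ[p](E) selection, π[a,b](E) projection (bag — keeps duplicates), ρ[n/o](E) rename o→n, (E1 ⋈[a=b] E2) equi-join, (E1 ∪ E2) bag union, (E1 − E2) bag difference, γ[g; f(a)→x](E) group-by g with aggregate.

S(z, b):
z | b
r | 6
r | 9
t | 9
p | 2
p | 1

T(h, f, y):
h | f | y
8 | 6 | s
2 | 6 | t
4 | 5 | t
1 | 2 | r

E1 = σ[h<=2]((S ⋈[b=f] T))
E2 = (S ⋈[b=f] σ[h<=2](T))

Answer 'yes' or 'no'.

E1 subexpression sizes:
  S → 5
  T → 4
  (S ⋈[b=f] T) → 3
  σ[h<=2]((S ⋈[b=f] T)) → 2
E2 subexpression sizes:
  S → 5
  T → 4
  σ[h<=2](T) → 2
  (S ⋈[b=f] σ[h<=2](T)) → 2

E1 and E2 produce the same multiset:
z | b | h | f | y
p | 2 | 1 | 2 | r
r | 6 | 2 | 6 | t

yes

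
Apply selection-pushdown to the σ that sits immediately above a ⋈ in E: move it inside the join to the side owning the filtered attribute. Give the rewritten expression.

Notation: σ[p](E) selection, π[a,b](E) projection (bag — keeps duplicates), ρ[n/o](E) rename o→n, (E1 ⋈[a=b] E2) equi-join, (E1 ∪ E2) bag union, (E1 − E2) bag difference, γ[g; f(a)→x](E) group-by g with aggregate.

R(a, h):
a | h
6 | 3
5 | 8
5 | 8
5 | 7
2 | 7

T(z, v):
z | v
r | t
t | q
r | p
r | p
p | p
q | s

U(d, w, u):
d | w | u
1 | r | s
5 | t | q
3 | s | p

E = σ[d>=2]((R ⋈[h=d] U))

σ filters on d, owned by the right side.
E' = (R ⋈[h=d] σ[d>=2](U))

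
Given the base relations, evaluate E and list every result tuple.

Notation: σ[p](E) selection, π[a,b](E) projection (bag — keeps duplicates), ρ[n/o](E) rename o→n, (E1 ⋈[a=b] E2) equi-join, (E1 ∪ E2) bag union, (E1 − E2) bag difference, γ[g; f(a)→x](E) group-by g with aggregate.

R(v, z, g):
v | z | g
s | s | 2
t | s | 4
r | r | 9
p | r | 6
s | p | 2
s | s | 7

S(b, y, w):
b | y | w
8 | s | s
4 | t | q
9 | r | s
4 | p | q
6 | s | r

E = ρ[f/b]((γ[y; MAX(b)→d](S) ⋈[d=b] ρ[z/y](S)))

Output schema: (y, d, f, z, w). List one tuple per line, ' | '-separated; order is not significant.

Stepwise |·|:
  S → 5
  γ[y; MAX(b)→d](S) → 4
  S → 5
  ρ[z/y](S) → 5
  (γ[y; MAX(b)→d](S) ⋈[d=b] ρ[z/y](S)) → 6
  ρ[f/b]((γ[y; MAX(b)→d](S) ⋈[d=b] ρ[z/y](S))) → 6

== RESULT ==
y | d | f | z | w
p | 4 | 4 | p | q
p | 4 | 4 | t | q
r | 9 | 9 | r | s
s | 8 | 8 | s | s
t | 4 | 4 | p | q
t | 4 | 4 | t | q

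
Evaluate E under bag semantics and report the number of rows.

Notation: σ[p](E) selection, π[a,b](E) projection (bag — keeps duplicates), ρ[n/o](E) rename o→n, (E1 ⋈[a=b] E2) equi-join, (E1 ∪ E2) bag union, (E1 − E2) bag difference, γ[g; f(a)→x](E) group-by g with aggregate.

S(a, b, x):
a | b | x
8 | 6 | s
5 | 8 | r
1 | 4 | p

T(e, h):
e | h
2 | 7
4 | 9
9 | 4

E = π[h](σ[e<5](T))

Stepwise |·|:
  T → 3
  σ[e<5](T) → 2
  π[h](σ[e<5](T)) → 2

|E| = 2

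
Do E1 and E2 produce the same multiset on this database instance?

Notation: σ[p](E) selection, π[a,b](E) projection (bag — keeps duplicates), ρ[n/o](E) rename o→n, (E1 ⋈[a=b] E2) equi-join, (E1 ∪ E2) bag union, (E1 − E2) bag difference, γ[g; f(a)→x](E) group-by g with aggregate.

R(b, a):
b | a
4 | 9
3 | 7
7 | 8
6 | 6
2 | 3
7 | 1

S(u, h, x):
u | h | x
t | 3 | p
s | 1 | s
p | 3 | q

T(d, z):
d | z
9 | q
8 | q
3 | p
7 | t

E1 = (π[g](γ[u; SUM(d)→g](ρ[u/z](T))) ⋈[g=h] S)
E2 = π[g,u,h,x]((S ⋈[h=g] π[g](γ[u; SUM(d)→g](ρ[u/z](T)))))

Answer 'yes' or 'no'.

E1 subexpression sizes:
  T → 4
  ρ[u/z](T) → 4
  γ[u; SUM(d)→g](ρ[u/z](T)) → 3
  π[g](γ[u; SUM(d)→g](ρ[u/z](T))) → 3
  S → 3
  (π[g](γ[u; SUM(d)→g](ρ[u/z](T))) ⋈[g=h] S) → 2
E2 subexpression sizes:
  S → 3
  T → 4
  ρ[u/z](T) → 4
  γ[u; SUM(d)→g](ρ[u/z](T)) → 3
  π[g](γ[u; SUM(d)→g](ρ[u/z](T))) → 3
  (S ⋈[h=g] π[g](γ[u; SUM(d)→g](ρ[u/z](T)))) → 2
  π[g,u,h,x]((S ⋈[h=g] π[g](γ[u; SUM(d)→g](ρ[u/z](T))))) → 2

E1 and E2 produce the same multiset:
g | u | h | x
3 | p | 3 | q
3 | t | 3 | p

yes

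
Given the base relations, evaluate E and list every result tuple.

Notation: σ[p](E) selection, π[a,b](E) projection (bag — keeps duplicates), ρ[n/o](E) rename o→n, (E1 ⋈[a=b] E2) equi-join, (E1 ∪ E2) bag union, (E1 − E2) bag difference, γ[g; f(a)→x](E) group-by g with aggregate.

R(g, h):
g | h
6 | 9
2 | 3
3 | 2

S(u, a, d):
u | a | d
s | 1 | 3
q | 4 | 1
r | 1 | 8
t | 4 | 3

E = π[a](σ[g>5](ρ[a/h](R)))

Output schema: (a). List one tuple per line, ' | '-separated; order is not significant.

Subexpression sizes:
  R → 3
  ρ[a/h](R) → 3
  σ[g>5](ρ[a/h](R)) → 1
  π[a](σ[g>5](ρ[a/h](R))) → 1

== RESULT ==
a
9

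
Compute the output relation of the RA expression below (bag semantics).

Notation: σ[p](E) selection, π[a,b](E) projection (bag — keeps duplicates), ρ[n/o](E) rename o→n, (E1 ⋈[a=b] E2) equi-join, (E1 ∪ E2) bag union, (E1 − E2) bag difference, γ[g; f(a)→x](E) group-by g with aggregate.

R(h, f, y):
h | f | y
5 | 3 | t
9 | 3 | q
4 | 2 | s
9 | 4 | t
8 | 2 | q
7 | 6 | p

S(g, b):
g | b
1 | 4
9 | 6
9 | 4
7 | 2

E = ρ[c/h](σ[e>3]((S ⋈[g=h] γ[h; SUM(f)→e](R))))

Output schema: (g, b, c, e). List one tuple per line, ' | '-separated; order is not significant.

Subexpression sizes:
  S → 4
  R → 6
  γ[h; SUM(f)→e](R) → 5
  (S ⋈[g=h] γ[h; SUM(f)→e](R)) → 3
  σ[e>3]((S ⋈[g=h] γ[h; SUM(f)→e](R))) → 3
  ρ[c/h](σ[e>3]((S ⋈[g=h] γ[h; SUM(f)→e](R)))) → 3

== RESULT ==
g | b | c | e
7 | 2 | 7 | 6
9 | 4 | 9 | 7
9 | 6 | 9 | 7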